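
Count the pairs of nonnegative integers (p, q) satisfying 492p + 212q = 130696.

5

gcd(492, 212):
  492 = 2*212 + 68
  212 = 3*68 + 8
  68 = 8*8 + 4
  8 = 2*4
so gcd(492, 212) = 4.
Back-substitute for Bézout coefficients:
  4 = 68 - 8*8
  ... = 492*(25) + 212*(-58)
Scale by 32674: one solution is (816850, -1895092). Reduce p mod 53: (14, 584).
General: p = 14 + 53t, q = 584 - 123t.
p ≥ 0 ⇒ t ≥ 0; q ≥ 0 ⇒ t ≤ 4. So t ∈ [0, 4]: 5 solutions.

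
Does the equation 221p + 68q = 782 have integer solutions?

gcd(221, 68) = 17.
17 divides 782, so integer solutions exist.

yes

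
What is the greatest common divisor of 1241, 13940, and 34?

17

gcd(13940, 1241) = 17.
gcd(17, 34) = 17.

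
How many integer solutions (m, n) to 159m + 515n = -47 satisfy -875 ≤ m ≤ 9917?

gcd(515, 159) = 1.
By Bézout, 159×(149) + 515×(-46) = 1.
Particular solution: (207, -64).
General solution: m = 207 + 515t, n = -64 - 159t for integer t.
-875 ≤ 207 + 515t ≤ 9917 gives t ∈ [-2, 18], which is 21 values.

21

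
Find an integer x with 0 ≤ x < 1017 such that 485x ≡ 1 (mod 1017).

476

gcd(1017, 485) = 1  (1017 = 2×485 + 47, 485 = 10×47 + 15, 47 = 3×15 + 2, 15 = 7×2 + 1, 2 = 2×1).
Back-substituting, 485×(476) + 1017×(-227) = 1.
So 485×476 ≡ 1 (mod 1017), and 476 mod 1017 = 476.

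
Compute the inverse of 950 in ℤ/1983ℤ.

215

gcd(1983, 950) = 1  (1983 = 2×950 + 83, 950 = 11×83 + 37, 83 = 2×37 + 9, 37 = 4×9 + 1, 9 = 9×1).
Back-substituting, 950×(215) + 1983×(-103) = 1.
So 950×215 ≡ 1 (mod 1983), and 215 mod 1983 = 215.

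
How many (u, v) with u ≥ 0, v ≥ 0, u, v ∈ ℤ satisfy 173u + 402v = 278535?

gcd(402, 173) = 1.
By Bézout, 173×(-79) + 402×(34) = 1.
One solution: (9, 689).
General: u = 9 + 402t, v = 689 - 173t.
u ≥ 0 ⇒ t ≥ 0; v ≥ 0 ⇒ t ≤ 3. So t ∈ [0, 3]: 4 solutions.

4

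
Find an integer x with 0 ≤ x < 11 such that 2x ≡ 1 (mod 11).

6

gcd(11, 2) = 1.
By Bézout, 2*(-5) + 11*(1) = 1.
So 2*-5 ≡ 1 (mod 11), and -5 mod 11 = 6.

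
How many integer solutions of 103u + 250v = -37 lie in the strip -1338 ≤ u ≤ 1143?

gcd(250, 103):
  250 = 2*103 + 44
  103 = 2*44 + 15
  44 = 2*15 + 14
  15 = 1*14 + 1
  14 = 14*1
so gcd(250, 103) = 1.
Back-substitute for Bézout coefficients:
  1 = 15 - 1*14
  ... = 103*(17) + 250*(-7)
Scale by -37: particular solution (-629, 259); reduce u mod 250: (121, -50).
General solution: u = 121 + 250t, v = -50 - 103t for integer t.
-1338 ≤ 121 + 250t ≤ 1143 gives t ∈ [-5, 4], which is 10 values.

10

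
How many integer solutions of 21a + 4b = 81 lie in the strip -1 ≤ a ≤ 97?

25

gcd(21, 4):
  21 = 5×4 + 1
  4 = 4×1
so gcd(21, 4) = 1.
Back-substitute for Bézout coefficients:
  1 = 21 - 5×4
  ... = 21×(1) + 4×(-5)
Scale by 81: particular solution (81, -405); reduce a mod 4: (1, 15).
General solution: a = 1 + 4t, b = 15 - 21t for integer t.
-1 ≤ 1 + 4t ≤ 97 gives t ∈ [0, 24], which is 25 values.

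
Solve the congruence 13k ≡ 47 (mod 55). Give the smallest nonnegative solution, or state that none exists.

gcd(55, 13) = 1.
1 divides 47, so solutions exist.
By Bézout, 13·(17) + 55·(-4) = 1.
So 13·(17) ≡ 1 (mod 55); multiply by 47: k ≡ 799 (mod 55).
Smallest nonnegative: k = 799 mod 55 = 29.

29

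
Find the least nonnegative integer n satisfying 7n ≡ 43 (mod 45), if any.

19

gcd(45, 7):
  45 = 6*7 + 3
  7 = 2*3 + 1
  3 = 3*1
so gcd(45, 7) = 1.
1 divides 43, so solutions exist.
Back-substitute for Bézout coefficients:
  1 = 7 - 2*3
  ... = 7*(13) + 45*(-2)
So 7*(13) ≡ 1 (mod 45); multiply by 43: n ≡ 559 (mod 45).
Smallest nonnegative: n = 559 mod 45 = 19.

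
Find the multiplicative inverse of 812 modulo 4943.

gcd(4943, 812):
  4943 = 6×812 + 71
  812 = 11×71 + 31
  71 = 2×31 + 9
  31 = 3×9 + 4
  9 = 2×4 + 1
  4 = 4×1
so gcd(4943, 812) = 1.
Back-substitute for Bézout coefficients:
  1 = 9 - 2×4
  ... = 812×(-1114) + 4943×(183)
So 812×-1114 ≡ 1 (mod 4943), and -1114 mod 4943 = 3829.

3829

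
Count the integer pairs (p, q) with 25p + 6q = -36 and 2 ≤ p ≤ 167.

27

gcd(25, 6) = 1  (25 = 4·6 + 1, 6 = 6·1).
Back-substituting, 25·(1) + 6·(-4) = 1.
Scale by -36: particular solution (-36, 144); reduce p mod 6: (0, -6).
General solution: p = 0 + 6t, q = -6 - 25t for integer t.
2 ≤ 0 + 6t ≤ 167 gives t ∈ [1, 27], which is 27 values.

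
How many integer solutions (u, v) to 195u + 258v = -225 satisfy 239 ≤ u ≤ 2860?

gcd(258, 195) = 3  (258 = 1·195 + 63, 195 = 3·63 + 6, 63 = 10·6 + 3, 6 = 2·3).
Back-substituting, 195·(-41) + 258·(31) = 3.
Scale by -75: particular solution (3075, -2325); reduce u mod 86: (65, -50).
General solution: u = 65 + 86t, v = -50 - 65t for integer t.
239 ≤ 65 + 86t ≤ 2860 gives t ∈ [3, 32], which is 30 values.

30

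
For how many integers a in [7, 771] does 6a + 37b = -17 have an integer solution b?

21

gcd(37, 6):
  37 = 6×6 + 1
  6 = 6×1
so gcd(37, 6) = 1.
Back-substitute for Bézout coefficients:
  1 = 37 - 6×6
  ... = 6×(-6) + 37×(1)
Scale by -17: particular solution (102, -17); reduce a mod 37: (28, -5).
General solution: a = 28 + 37t, b = -5 - 6t for integer t.
7 ≤ 28 + 37t ≤ 771 gives t ∈ [0, 20], which is 21 values.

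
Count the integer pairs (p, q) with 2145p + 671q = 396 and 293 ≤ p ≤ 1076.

gcd(2145, 671) = 11  (2145 = 3×671 + 132, 671 = 5×132 + 11, 132 = 12×11).
Back-substituting, 2145×(-5) + 671×(16) = 11.
Scale by 36: particular solution (-180, 576); reduce p mod 61: (3, -9).
General solution: p = 3 + 61t, q = -9 - 195t for integer t.
293 ≤ 3 + 61t ≤ 1076 gives t ∈ [5, 17], which is 13 values.

13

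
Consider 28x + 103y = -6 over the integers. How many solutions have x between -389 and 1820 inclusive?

22

gcd(103, 28) = 1  (103 = 3*28 + 19, 28 = 1*19 + 9, 19 = 2*9 + 1, 9 = 9*1).
Back-substituting, 28*(-11) + 103*(3) = 1.
Scale by -6: particular solution (66, -18); reduce x mod 103: (66, -18).
General solution: x = 66 + 103t, y = -18 - 28t for integer t.
-389 ≤ 66 + 103t ≤ 1820 gives t ∈ [-4, 17], which is 22 values.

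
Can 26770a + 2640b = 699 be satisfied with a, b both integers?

no

gcd(26770, 2640) = 10  (26770 = 10*2640 + 370, 2640 = 7*370 + 50, 370 = 7*50 + 20, 50 = 2*20 + 10, 20 = 2*10).
10 does not divide 699 (remainder 9), so no integer solutions.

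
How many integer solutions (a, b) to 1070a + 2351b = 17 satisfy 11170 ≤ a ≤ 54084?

19

gcd(2351, 1070) = 1  (2351 = 2·1070 + 211, 1070 = 5·211 + 15, 211 = 14·15 + 1, 15 = 15·1).
Back-substituting, 1070·(-156) + 2351·(71) = 1.
Scale by 17: particular solution (-2652, 1207); reduce a mod 2351: (2050, -933).
General solution: a = 2050 + 2351t, b = -933 - 1070t for integer t.
11170 ≤ 2050 + 2351t ≤ 54084 gives t ∈ [4, 22], which is 19 values.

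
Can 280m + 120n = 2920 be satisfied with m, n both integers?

yes

gcd(280, 120):
  280 = 2*120 + 40
  120 = 3*40
so gcd(280, 120) = 40.
40 divides 2920, so integer solutions exist.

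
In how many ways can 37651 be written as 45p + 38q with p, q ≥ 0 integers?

22

gcd(45, 38):
  45 = 1*38 + 7
  38 = 5*7 + 3
  7 = 2*3 + 1
  3 = 3*1
so gcd(45, 38) = 1.
Back-substitute for Bézout coefficients:
  1 = 7 - 2*3
  ... = 45*(11) + 38*(-13)
Scale by 37651: one solution is (414161, -489463). Reduce p mod 38: (37, 947).
General: p = 37 + 38t, q = 947 - 45t.
p ≥ 0 ⇒ t ≥ 0; q ≥ 0 ⇒ t ≤ 21. So t ∈ [0, 21]: 22 solutions.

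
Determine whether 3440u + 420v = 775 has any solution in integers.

no

gcd(3440, 420):
  3440 = 8*420 + 80
  420 = 5*80 + 20
  80 = 4*20
so gcd(3440, 420) = 20.
20 does not divide 775 (remainder 15), so no integer solutions.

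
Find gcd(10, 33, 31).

gcd(33, 10):
  33 = 3·10 + 3
  10 = 3·3 + 1
  3 = 3·1
so gcd(33, 10) = 1.
gcd(1, 31) = 1.

1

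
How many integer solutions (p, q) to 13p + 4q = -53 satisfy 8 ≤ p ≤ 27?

gcd(13, 4) = 1  (13 = 3×4 + 1, 4 = 4×1).
Back-substituting, 13×(1) + 4×(-3) = 1.
Scale by -53: particular solution (-53, 159); reduce p mod 4: (3, -23).
General solution: p = 3 + 4t, q = -23 - 13t for integer t.
8 ≤ 3 + 4t ≤ 27 gives t ∈ [2, 6], which is 5 values.

5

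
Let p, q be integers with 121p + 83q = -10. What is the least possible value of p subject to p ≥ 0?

gcd(121, 83) = 1.
1 divides -10, so solutions exist.
By Bézout, 121*(-24) + 83*(35) = 1.
Scale by -10/1 = -10: (p₀, q₀) = (240, -350).
General solution: p = 240 + 83t, q = -350 - 121t for integer t.
p ≥ 0: smallest is 240 mod 83 = 74 (at t = -2), with q = -108.

74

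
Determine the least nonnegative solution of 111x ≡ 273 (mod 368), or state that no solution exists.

271

gcd(368, 111):
  368 = 3·111 + 35
  111 = 3·35 + 6
  35 = 5·6 + 5
  6 = 1·5 + 1
  5 = 5·1
so gcd(368, 111) = 1.
1 divides 273, so solutions exist.
Back-substitute for Bézout coefficients:
  1 = 6 - 1·5
  ... = 111·(63) + 368·(-19)
So 111·(63) ≡ 1 (mod 368); multiply by 273: x ≡ 17199 (mod 368).
Smallest nonnegative: x = 17199 mod 368 = 271.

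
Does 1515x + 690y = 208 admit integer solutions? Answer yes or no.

no

gcd(1515, 690):
  1515 = 2×690 + 135
  690 = 5×135 + 15
  135 = 9×15
so gcd(1515, 690) = 15.
15 does not divide 208 (remainder 13), so no integer solutions.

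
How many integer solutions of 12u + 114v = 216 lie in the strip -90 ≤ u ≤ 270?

19

gcd(114, 12) = 6.
By Bézout, 12×(-9) + 114×(1) = 6.
Particular solution: (18, 0).
General solution: u = 18 + 19t, v = 0 - 2t for integer t.
-90 ≤ 18 + 19t ≤ 270 gives t ∈ [-5, 13], which is 19 values.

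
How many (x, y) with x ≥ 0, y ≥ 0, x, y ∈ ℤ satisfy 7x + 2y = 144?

gcd(7, 2) = 1  (7 = 3*2 + 1, 2 = 2*1).
Back-substituting, 7*(1) + 2*(-3) = 1.
Scale by 144: one solution is (144, -432). Reduce x mod 2: (0, 72).
General: x = 0 + 2t, y = 72 - 7t.
x ≥ 0 ⇒ t ≥ 0; y ≥ 0 ⇒ t ≤ 10. So t ∈ [0, 10]: 11 solutions.

11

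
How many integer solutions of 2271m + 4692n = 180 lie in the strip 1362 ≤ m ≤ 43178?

gcd(4692, 2271):
  4692 = 2*2271 + 150
  2271 = 15*150 + 21
  150 = 7*21 + 3
  21 = 7*3
so gcd(4692, 2271) = 3.
Back-substitute for Bézout coefficients:
  3 = 150 - 7*21
  ... = 2271*(-219) + 4692*(106)
Scale by 60: particular solution (-13140, 6360); reduce m mod 1564: (936, -453).
General solution: m = 936 + 1564t, n = -453 - 757t for integer t.
1362 ≤ 936 + 1564t ≤ 43178 gives t ∈ [1, 27], which is 27 values.

27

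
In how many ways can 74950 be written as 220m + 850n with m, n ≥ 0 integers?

gcd(850, 220) = 10  (850 = 3·220 + 190, 220 = 1·190 + 30, 190 = 6·30 + 10, 30 = 3·10).
Back-substituting, 220·(-27) + 850·(7) = 10.
Scale by 7495: one solution is (-202365, 52465). Reduce m mod 85: (20, 83).
General: m = 20 + 85t, n = 83 - 22t.
m ≥ 0 ⇒ t ≥ 0; n ≥ 0 ⇒ t ≤ 3. So t ∈ [0, 3]: 4 solutions.

4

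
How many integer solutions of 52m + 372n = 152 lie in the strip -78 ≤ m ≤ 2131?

gcd(372, 52) = 4.
By Bézout, 52×(43) + 372×(-6) = 4.
Particular solution: (53, -7).
General solution: m = 53 + 93t, n = -7 - 13t for integer t.
-78 ≤ 53 + 93t ≤ 2131 gives t ∈ [-1, 22], which is 24 values.

24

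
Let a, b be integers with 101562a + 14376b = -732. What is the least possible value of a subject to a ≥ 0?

gcd(101562, 14376):
  101562 = 7·14376 + 930
  14376 = 15·930 + 426
  930 = 2·426 + 78
  426 = 5·78 + 36
  78 = 2·36 + 6
  36 = 6·6
so gcd(101562, 14376) = 6.
6 divides -732, so solutions exist.
Back-substitute for Bézout coefficients:
  6 = 78 - 2·36
  ... = 101562·(371) + 14376·(-2621)
Scale by -732/6 = -122: (a₀, b₀) = (-45262, 319762).
General solution: a = -45262 + 2396t, b = 319762 - 16927t for integer t.
a ≥ 0: smallest is -45262 mod 2396 = 262 (at t = 19), with b = -1851.

262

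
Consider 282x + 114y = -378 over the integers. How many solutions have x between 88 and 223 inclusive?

8

gcd(282, 114) = 6.
By Bézout, 282*(-2) + 114*(5) = 6.
Particular solution: (12, -33).
General solution: x = 12 + 19t, y = -33 - 47t for integer t.
88 ≤ 12 + 19t ≤ 223 gives t ∈ [4, 11], which is 8 values.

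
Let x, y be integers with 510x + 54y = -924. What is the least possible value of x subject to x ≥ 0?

2

gcd(510, 54):
  510 = 9·54 + 24
  54 = 2·24 + 6
  24 = 4·6
so gcd(510, 54) = 6.
6 divides -924, so solutions exist.
Back-substitute for Bézout coefficients:
  6 = 54 - 2·24
  ... = 510·(-2) + 54·(19)
Scale by -924/6 = -154: (x₀, y₀) = (308, -2926).
General solution: x = 308 + 9t, y = -2926 - 85t for integer t.
x ≥ 0: smallest is 308 mod 9 = 2 (at t = -34), with y = -36.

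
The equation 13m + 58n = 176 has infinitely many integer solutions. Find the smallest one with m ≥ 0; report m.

18

gcd(58, 13):
  58 = 4*13 + 6
  13 = 2*6 + 1
  6 = 6*1
so gcd(58, 13) = 1.
1 divides 176, so solutions exist.
Back-substitute for Bézout coefficients:
  1 = 13 - 2*6
  ... = 13*(9) + 58*(-2)
Scale by 176/1 = 176: (m₀, n₀) = (1584, -352).
General solution: m = 1584 + 58t, n = -352 - 13t for integer t.
m ≥ 0: smallest is 1584 mod 58 = 18 (at t = -27), with n = -1.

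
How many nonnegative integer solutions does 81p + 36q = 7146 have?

22

gcd(81, 36):
  81 = 2×36 + 9
  36 = 4×9
so gcd(81, 36) = 9.
Back-substitute for Bézout coefficients:
  9 = 81 - 2×36
  ... = 81×(1) + 36×(-2)
Scale by 794: one solution is (794, -1588). Reduce p mod 4: (2, 194).
General: p = 2 + 4t, q = 194 - 9t.
p ≥ 0 ⇒ t ≥ 0; q ≥ 0 ⇒ t ≤ 21. So t ∈ [0, 21]: 22 solutions.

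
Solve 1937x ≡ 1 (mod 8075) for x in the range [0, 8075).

gcd(8075, 1937) = 1  (8075 = 4×1937 + 327, 1937 = 5×327 + 302, 327 = 1×302 + 25, 302 = 12×25 + 2, 25 = 12×2 + 1, 2 = 2×1).
Back-substituting, 1937×(-3877) + 8075×(930) = 1.
So 1937×-3877 ≡ 1 (mod 8075), and -3877 mod 8075 = 4198.

4198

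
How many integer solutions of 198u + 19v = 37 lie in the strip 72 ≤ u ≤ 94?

gcd(198, 19) = 1.
By Bézout, 198×(-7) + 19×(73) = 1.
Particular solution: (7, -71).
General solution: u = 7 + 19t, v = -71 - 198t for integer t.
72 ≤ 7 + 19t ≤ 94 gives t ∈ [4, 4], which is 1 value.

1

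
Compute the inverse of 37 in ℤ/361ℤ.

322

gcd(361, 37):
  361 = 9×37 + 28
  37 = 1×28 + 9
  28 = 3×9 + 1
  9 = 9×1
so gcd(361, 37) = 1.
Back-substitute for Bézout coefficients:
  1 = 28 - 3×9
  ... = 37×(-39) + 361×(4)
So 37×-39 ≡ 1 (mod 361), and -39 mod 361 = 322.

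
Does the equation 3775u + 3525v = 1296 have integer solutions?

no

gcd(3775, 3525):
  3775 = 1×3525 + 250
  3525 = 14×250 + 25
  250 = 10×25
so gcd(3775, 3525) = 25.
25 does not divide 1296 (remainder 21), so no integer solutions.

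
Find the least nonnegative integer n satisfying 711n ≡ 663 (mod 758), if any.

gcd(758, 711) = 1.
1 divides 663, so solutions exist.
By Bézout, 711×(129) + 758×(-121) = 1.
So 711×(129) ≡ 1 (mod 758); multiply by 663: n ≡ 85527 (mod 758).
Smallest nonnegative: n = 85527 mod 758 = 631.

631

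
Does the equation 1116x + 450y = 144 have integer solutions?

yes

gcd(1116, 450) = 18  (1116 = 2*450 + 216, 450 = 2*216 + 18, 216 = 12*18).
18 divides 144, so integer solutions exist.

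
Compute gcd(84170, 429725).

5

gcd(429725, 84170):
  429725 = 5*84170 + 8875
  84170 = 9*8875 + 4295
  8875 = 2*4295 + 285
  4295 = 15*285 + 20
  285 = 14*20 + 5
  20 = 4*5
so gcd(429725, 84170) = 5.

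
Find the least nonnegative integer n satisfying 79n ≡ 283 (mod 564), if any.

25

gcd(564, 79) = 1  (564 = 7·79 + 11, 79 = 7·11 + 2, 11 = 5·2 + 1, 2 = 2·1).
1 divides 283, so solutions exist.
Back-substituting, 79·(-257) + 564·(36) = 1.
So 79·(-257) ≡ 1 (mod 564); multiply by 283: n ≡ -72731 (mod 564).
Smallest nonnegative: n = -72731 mod 564 = 25.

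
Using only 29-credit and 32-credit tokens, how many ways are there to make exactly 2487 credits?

Need nonnegative integers with 29j + 32k = 2487.
gcd(29, 32) = 1, and 29·(-11) + 32·(10) = 1.
So (j₀, k₀) = (-27357, 24870); general j = -27357 + 32t, k = 24870 - 29t.
j ≥ 0 ⇒ t ≥ 855; k ≥ 0 ⇒ t ≤ 857. That's 3 values of t.

3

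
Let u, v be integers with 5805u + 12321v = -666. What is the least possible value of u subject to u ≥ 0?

851

gcd(12321, 5805) = 9  (12321 = 2*5805 + 711, 5805 = 8*711 + 117, 711 = 6*117 + 9, 117 = 13*9).
9 divides -666, so solutions exist.
Back-substituting, 5805*(-104) + 12321*(49) = 9.
Scale by -666/9 = -74: (u₀, v₀) = (7696, -3626).
General solution: u = 7696 + 1369t, v = -3626 - 645t for integer t.
u ≥ 0: smallest is 7696 mod 1369 = 851 (at t = -5), with v = -401.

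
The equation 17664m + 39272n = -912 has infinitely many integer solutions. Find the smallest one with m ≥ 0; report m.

3615

gcd(39272, 17664):
  39272 = 2×17664 + 3944
  17664 = 4×3944 + 1888
  3944 = 2×1888 + 168
  1888 = 11×168 + 40
  168 = 4×40 + 8
  40 = 5×8
so gcd(39272, 17664) = 8.
8 divides -912, so solutions exist.
Back-substitute for Bézout coefficients:
  8 = 168 - 4×40
  ... = 17664×(-936) + 39272×(421)
Scale by -912/8 = -114: (m₀, n₀) = (106704, -47994).
General solution: m = 106704 + 4909t, n = -47994 - 2208t for integer t.
m ≥ 0: smallest is 106704 mod 4909 = 3615 (at t = -21), with n = -1626.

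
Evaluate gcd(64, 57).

1

gcd(64, 57):
  64 = 1·57 + 7
  57 = 8·7 + 1
  7 = 7·1
so gcd(64, 57) = 1.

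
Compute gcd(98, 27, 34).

gcd(98, 27) = 1.
gcd(1, 34) = 1.

1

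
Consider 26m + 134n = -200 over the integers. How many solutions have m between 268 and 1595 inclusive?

gcd(134, 26) = 2  (134 = 5·26 + 4, 26 = 6·4 + 2, 4 = 2·2).
Back-substituting, 26·(31) + 134·(-6) = 2.
Scale by -100: particular solution (-3100, 600); reduce m mod 67: (49, -11).
General solution: m = 49 + 67t, n = -11 - 13t for integer t.
268 ≤ 49 + 67t ≤ 1595 gives t ∈ [4, 23], which is 20 values.

20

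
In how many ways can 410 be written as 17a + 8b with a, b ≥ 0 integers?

3

gcd(17, 8) = 1.
By Bézout, 17·(1) + 8·(-2) = 1.
One solution: (2, 47).
General: a = 2 + 8t, b = 47 - 17t.
a ≥ 0 ⇒ t ≥ 0; b ≥ 0 ⇒ t ≤ 2. So t ∈ [0, 2]: 3 solutions.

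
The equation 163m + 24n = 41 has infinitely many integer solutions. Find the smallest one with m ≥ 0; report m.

11

gcd(163, 24) = 1  (163 = 6·24 + 19, 24 = 1·19 + 5, 19 = 3·5 + 4, 5 = 1·4 + 1, 4 = 4·1).
1 divides 41, so solutions exist.
Back-substituting, 163·(-5) + 24·(34) = 1.
Scale by 41/1 = 41: (m₀, n₀) = (-205, 1394).
General solution: m = -205 + 24t, n = 1394 - 163t for integer t.
m ≥ 0: smallest is -205 mod 24 = 11 (at t = 9), with n = -73.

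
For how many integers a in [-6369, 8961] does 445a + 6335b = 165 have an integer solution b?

12

gcd(6335, 445):
  6335 = 14*445 + 105
  445 = 4*105 + 25
  105 = 4*25 + 5
  25 = 5*5
so gcd(6335, 445) = 5.
Back-substitute for Bézout coefficients:
  5 = 105 - 4*25
  ... = 445*(-242) + 6335*(17)
Scale by 33: particular solution (-7986, 561); reduce a mod 1267: (883, -62).
General solution: a = 883 + 1267t, b = -62 - 89t for integer t.
-6369 ≤ 883 + 1267t ≤ 8961 gives t ∈ [-5, 6], which is 12 values.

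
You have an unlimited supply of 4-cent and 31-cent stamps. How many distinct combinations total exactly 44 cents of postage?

Need nonnegative integers with 4j + 31k = 44.
gcd(4, 31) = 1, and 4·(8) + 31·(-1) = 1.
So (j₀, k₀) = (352, -44); general j = 352 + 31t, k = -44 - 4t.
j ≥ 0 ⇒ t ≥ -11; k ≥ 0 ⇒ t ≤ -11. That's 1 value of t.

1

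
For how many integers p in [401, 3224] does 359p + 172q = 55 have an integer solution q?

17

gcd(359, 172) = 1.
By Bézout, 359·(23) + 172·(-48) = 1.
Particular solution: (61, -127).
General solution: p = 61 + 172t, q = -127 - 359t for integer t.
401 ≤ 61 + 172t ≤ 3224 gives t ∈ [2, 18], which is 17 values.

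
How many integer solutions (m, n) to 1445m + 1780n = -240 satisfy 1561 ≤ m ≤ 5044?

gcd(1780, 1445):
  1780 = 1·1445 + 335
  1445 = 4·335 + 105
  335 = 3·105 + 20
  105 = 5·20 + 5
  20 = 4·5
so gcd(1780, 1445) = 5.
Back-substitute for Bézout coefficients:
  5 = 105 - 5·20
  ... = 1445·(85) + 1780·(-69)
Scale by -48: particular solution (-4080, 3312); reduce m mod 356: (192, -156).
General solution: m = 192 + 356t, n = -156 - 289t for integer t.
1561 ≤ 192 + 356t ≤ 5044 gives t ∈ [4, 13], which is 10 values.

10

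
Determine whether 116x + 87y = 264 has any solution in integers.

gcd(116, 87) = 29  (116 = 1×87 + 29, 87 = 3×29).
29 does not divide 264 (remainder 3), so no integer solutions.

no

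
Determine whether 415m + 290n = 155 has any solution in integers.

gcd(415, 290) = 5.
5 divides 155, so integer solutions exist.

yes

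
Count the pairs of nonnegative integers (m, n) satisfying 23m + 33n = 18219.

24

gcd(33, 23) = 1  (33 = 1×23 + 10, 23 = 2×10 + 3, 10 = 3×3 + 1, 3 = 3×1).
Back-substituting, 23×(-10) + 33×(7) = 1.
Scale by 18219: one solution is (-182190, 127533). Reduce m mod 33: (3, 550).
General: m = 3 + 33t, n = 550 - 23t.
m ≥ 0 ⇒ t ≥ 0; n ≥ 0 ⇒ t ≤ 23. So t ∈ [0, 23]: 24 solutions.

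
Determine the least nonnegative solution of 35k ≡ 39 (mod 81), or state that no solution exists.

gcd(81, 35) = 1  (81 = 2·35 + 11, 35 = 3·11 + 2, 11 = 5·2 + 1, 2 = 2·1).
1 divides 39, so solutions exist.
Back-substituting, 35·(-37) + 81·(16) = 1.
So 35·(-37) ≡ 1 (mod 81); multiply by 39: k ≡ -1443 (mod 81).
Smallest nonnegative: k = -1443 mod 81 = 15.

15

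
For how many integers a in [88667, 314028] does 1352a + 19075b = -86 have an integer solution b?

11

gcd(19075, 1352) = 1.
By Bézout, 1352×(9213) + 19075×(-653) = 1.
Particular solution: (8832, -626).
General solution: a = 8832 + 19075t, b = -626 - 1352t for integer t.
88667 ≤ 8832 + 19075t ≤ 314028 gives t ∈ [5, 15], which is 11 values.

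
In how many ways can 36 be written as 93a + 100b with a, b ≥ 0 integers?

0

gcd(100, 93) = 1  (100 = 1*93 + 7, 93 = 13*7 + 2, 7 = 3*2 + 1, 2 = 2*1).
Back-substituting, 93*(-43) + 100*(40) = 1.
Scale by 36: one solution is (-1548, 1440). Reduce a mod 100: (52, -48).
General: a = 52 + 100t, b = -48 - 93t.
a ≥ 0 ⇒ t ≥ 0; b ≥ 0 ⇒ t ≤ -1. So t ∈ [0, -1]: 0 solutions.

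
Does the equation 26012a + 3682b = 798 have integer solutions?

gcd(26012, 3682) = 14  (26012 = 7*3682 + 238, 3682 = 15*238 + 112, 238 = 2*112 + 14, 112 = 8*14).
14 divides 798, so integer solutions exist.

yes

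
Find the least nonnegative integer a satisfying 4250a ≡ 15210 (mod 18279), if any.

6498

gcd(18279, 4250) = 1  (18279 = 4×4250 + 1279, 4250 = 3×1279 + 413, 1279 = 3×413 + 40, 413 = 10×40 + 13, 40 = 3×13 + 1, 13 = 13×1).
1 divides 15210, so solutions exist.
Back-substituting, 4250×(-1372) + 18279×(319) = 1.
So 4250×(-1372) ≡ 1 (mod 18279); multiply by 15210: a ≡ -20868120 (mod 18279).
Smallest nonnegative: a = -20868120 mod 18279 = 6498.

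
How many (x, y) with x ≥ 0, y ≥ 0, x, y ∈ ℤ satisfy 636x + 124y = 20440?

1

gcd(636, 124):
  636 = 5·124 + 16
  124 = 7·16 + 12
  16 = 1·12 + 4
  12 = 3·4
so gcd(636, 124) = 4.
Back-substitute for Bézout coefficients:
  4 = 16 - 1·12
  ... = 636·(8) + 124·(-41)
Scale by 5110: one solution is (40880, -209510). Reduce x mod 31: (22, 52).
General: x = 22 + 31t, y = 52 - 159t.
x ≥ 0 ⇒ t ≥ 0; y ≥ 0 ⇒ t ≤ 0. So t ∈ [0, 0]: 1 solution.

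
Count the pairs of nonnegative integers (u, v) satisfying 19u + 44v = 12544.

gcd(44, 19) = 1.
By Bézout, 19×(7) + 44×(-3) = 1.
One solution: (28, 273).
General: u = 28 + 44t, v = 273 - 19t.
u ≥ 0 ⇒ t ≥ 0; v ≥ 0 ⇒ t ≤ 14. So t ∈ [0, 14]: 15 solutions.

15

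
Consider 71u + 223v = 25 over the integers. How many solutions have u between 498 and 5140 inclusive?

gcd(223, 71) = 1  (223 = 3*71 + 10, 71 = 7*10 + 1, 10 = 10*1).
Back-substituting, 71*(22) + 223*(-7) = 1.
Scale by 25: particular solution (550, -175); reduce u mod 223: (104, -33).
General solution: u = 104 + 223t, v = -33 - 71t for integer t.
498 ≤ 104 + 223t ≤ 5140 gives t ∈ [2, 22], which is 21 values.

21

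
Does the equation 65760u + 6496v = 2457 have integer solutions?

no

gcd(65760, 6496) = 32.
32 does not divide 2457 (remainder 25), so no integer solutions.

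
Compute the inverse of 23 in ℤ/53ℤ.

gcd(53, 23) = 1.
By Bézout, 23×(-23) + 53×(10) = 1.
So 23×-23 ≡ 1 (mod 53), and -23 mod 53 = 30.

30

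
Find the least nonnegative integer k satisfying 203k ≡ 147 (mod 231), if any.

gcd(231, 203):
  231 = 1·203 + 28
  203 = 7·28 + 7
  28 = 4·7
so gcd(231, 203) = 7.
7 divides 147, so solutions exist.
Back-substitute for Bézout coefficients:
  7 = 203 - 7·28
  ... = 203·(8) + 231·(-7)
So 203·(8) ≡ 7 (mod 231); multiply by 21: k ≡ 168 (mod 33).
Smallest nonnegative: k = 168 mod 33 = 3.

3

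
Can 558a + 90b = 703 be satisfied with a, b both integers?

no

gcd(558, 90) = 18  (558 = 6*90 + 18, 90 = 5*18).
18 does not divide 703 (remainder 1), so no integer solutions.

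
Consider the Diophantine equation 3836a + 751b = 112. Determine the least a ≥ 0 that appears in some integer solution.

gcd(3836, 751) = 1.
1 divides 112, so solutions exist.
By Bézout, 3836·(102) + 751·(-521) = 1.
Scale by 112/1 = 112: (a₀, b₀) = (11424, -58352).
General solution: a = 11424 + 751t, b = -58352 - 3836t for integer t.
a ≥ 0: smallest is 11424 mod 751 = 159 (at t = -15), with b = -812.

159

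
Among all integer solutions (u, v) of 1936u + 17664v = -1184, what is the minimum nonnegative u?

gcd(17664, 1936):
  17664 = 9×1936 + 240
  1936 = 8×240 + 16
  240 = 15×16
so gcd(17664, 1936) = 16.
16 divides -1184, so solutions exist.
Back-substitute for Bézout coefficients:
  16 = 1936 - 8×240
  ... = 1936×(73) + 17664×(-8)
Scale by -1184/16 = -74: (u₀, v₀) = (-5402, 592).
General solution: u = -5402 + 1104t, v = 592 - 121t for integer t.
u ≥ 0: smallest is -5402 mod 1104 = 118 (at t = 5), with v = -13.

118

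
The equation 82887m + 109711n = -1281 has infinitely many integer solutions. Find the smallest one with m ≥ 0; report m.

13354

gcd(109711, 82887):
  109711 = 1·82887 + 26824
  82887 = 3·26824 + 2415
  26824 = 11·2415 + 259
  2415 = 9·259 + 84
  259 = 3·84 + 7
  84 = 12·7
so gcd(109711, 82887) = 7.
7 divides -1281, so solutions exist.
Back-substitute for Bézout coefficients:
  7 = 259 - 3·84
  ... = 82887·(-1272) + 109711·(961)
Scale by -1281/7 = -183: (m₀, n₀) = (232776, -175863).
General solution: m = 232776 + 15673t, n = -175863 - 11841t for integer t.
m ≥ 0: smallest is 232776 mod 15673 = 13354 (at t = -14), with n = -10089.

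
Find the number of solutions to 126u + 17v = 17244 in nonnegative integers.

gcd(126, 17) = 1.
By Bézout, 126×(5) + 17×(-37) = 1.
One solution: (13, 918).
General: u = 13 + 17t, v = 918 - 126t.
u ≥ 0 ⇒ t ≥ 0; v ≥ 0 ⇒ t ≤ 7. So t ∈ [0, 7]: 8 solutions.

8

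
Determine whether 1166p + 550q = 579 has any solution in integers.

gcd(1166, 550):
  1166 = 2·550 + 66
  550 = 8·66 + 22
  66 = 3·22
so gcd(1166, 550) = 22.
22 does not divide 579 (remainder 7), so no integer solutions.

no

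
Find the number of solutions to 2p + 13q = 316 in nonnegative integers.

gcd(13, 2) = 1  (13 = 6×2 + 1, 2 = 2×1).
Back-substituting, 2×(-6) + 13×(1) = 1.
Scale by 316: one solution is (-1896, 316). Reduce p mod 13: (2, 24).
General: p = 2 + 13t, q = 24 - 2t.
p ≥ 0 ⇒ t ≥ 0; q ≥ 0 ⇒ t ≤ 12. So t ∈ [0, 12]: 13 solutions.

13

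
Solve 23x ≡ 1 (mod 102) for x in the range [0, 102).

71

gcd(102, 23) = 1  (102 = 4·23 + 10, 23 = 2·10 + 3, 10 = 3·3 + 1, 3 = 3·1).
Back-substituting, 23·(-31) + 102·(7) = 1.
So 23·-31 ≡ 1 (mod 102), and -31 mod 102 = 71.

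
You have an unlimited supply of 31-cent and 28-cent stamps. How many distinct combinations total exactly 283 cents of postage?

Need nonnegative integers with 31j + 28k = 283.
gcd(31, 28) = 1, and 31·(-9) + 28·(10) = 1.
So (j₀, k₀) = (-2547, 2830); general j = -2547 + 28t, k = 2830 - 31t.
j ≥ 0 ⇒ t ≥ 91; k ≥ 0 ⇒ t ≤ 91. That's 1 value of t.

1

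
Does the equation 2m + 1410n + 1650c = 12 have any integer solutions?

gcd(1410, 2) = 2  (1410 = 705·2).
gcd(2, 1650) = 2.
2 divides 12, so integer solutions exist.

yes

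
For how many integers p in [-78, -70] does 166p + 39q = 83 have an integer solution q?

0

gcd(166, 39) = 1  (166 = 4*39 + 10, 39 = 3*10 + 9, 10 = 1*9 + 1, 9 = 9*1).
Back-substituting, 166*(4) + 39*(-17) = 1.
Scale by 83: particular solution (332, -1411); reduce p mod 39: (20, -83).
General solution: p = 20 + 39t, q = -83 - 166t for integer t.
-78 ≤ 20 + 39t ≤ -70 gives t ∈ [-2, -3], which is 0 values.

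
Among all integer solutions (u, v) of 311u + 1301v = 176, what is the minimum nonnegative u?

1243

gcd(1301, 311):
  1301 = 4×311 + 57
  311 = 5×57 + 26
  57 = 2×26 + 5
  26 = 5×5 + 1
  5 = 5×1
so gcd(1301, 311) = 1.
1 divides 176, so solutions exist.
Back-substitute for Bézout coefficients:
  1 = 26 - 5×5
  ... = 311×(251) + 1301×(-60)
Scale by 176/1 = 176: (u₀, v₀) = (44176, -10560).
General solution: u = 44176 + 1301t, v = -10560 - 311t for integer t.
u ≥ 0: smallest is 44176 mod 1301 = 1243 (at t = -33), with v = -297.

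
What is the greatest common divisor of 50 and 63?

gcd(63, 50):
  63 = 1·50 + 13
  50 = 3·13 + 11
  13 = 1·11 + 2
  11 = 5·2 + 1
  2 = 2·1
so gcd(63, 50) = 1.

1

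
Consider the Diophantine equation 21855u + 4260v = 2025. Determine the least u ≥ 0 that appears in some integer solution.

19

gcd(21855, 4260) = 15  (21855 = 5*4260 + 555, 4260 = 7*555 + 375, 555 = 1*375 + 180, 375 = 2*180 + 15, 180 = 12*15).
15 divides 2025, so solutions exist.
Back-substituting, 21855*(-23) + 4260*(118) = 15.
Scale by 2025/15 = 135: (u₀, v₀) = (-3105, 15930).
General solution: u = -3105 + 284t, v = 15930 - 1457t for integer t.
u ≥ 0: smallest is -3105 mod 284 = 19 (at t = 11), with v = -97.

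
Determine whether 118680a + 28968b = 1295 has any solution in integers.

gcd(118680, 28968):
  118680 = 4*28968 + 2808
  28968 = 10*2808 + 888
  2808 = 3*888 + 144
  888 = 6*144 + 24
  144 = 6*24
so gcd(118680, 28968) = 24.
24 does not divide 1295 (remainder 23), so no integer solutions.

no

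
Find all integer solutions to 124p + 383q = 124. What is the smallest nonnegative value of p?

1

gcd(383, 124):
  383 = 3×124 + 11
  124 = 11×11 + 3
  11 = 3×3 + 2
  3 = 1×2 + 1
  2 = 2×1
so gcd(383, 124) = 1.
1 divides 124, so solutions exist.
Back-substitute for Bézout coefficients:
  1 = 3 - 1×2
  ... = 124×(139) + 383×(-45)
Scale by 124/1 = 124: (p₀, q₀) = (17236, -5580).
General solution: p = 17236 + 383t, q = -5580 - 124t for integer t.
p ≥ 0: smallest is 17236 mod 383 = 1 (at t = -45), with q = 0.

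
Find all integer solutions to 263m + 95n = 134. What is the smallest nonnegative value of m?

gcd(263, 95):
  263 = 2×95 + 73
  95 = 1×73 + 22
  73 = 3×22 + 7
  22 = 3×7 + 1
  7 = 7×1
so gcd(263, 95) = 1.
1 divides 134, so solutions exist.
Back-substitute for Bézout coefficients:
  1 = 22 - 3×7
  ... = 263×(-13) + 95×(36)
Scale by 134/1 = 134: (m₀, n₀) = (-1742, 4824).
General solution: m = -1742 + 95t, n = 4824 - 263t for integer t.
m ≥ 0: smallest is -1742 mod 95 = 63 (at t = 19), with n = -173.

63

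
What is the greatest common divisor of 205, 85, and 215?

5

gcd(205, 85) = 5.
gcd(5, 215) = 5.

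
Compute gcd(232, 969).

gcd(969, 232):
  969 = 4*232 + 41
  232 = 5*41 + 27
  41 = 1*27 + 14
  27 = 1*14 + 13
  14 = 1*13 + 1
  13 = 13*1
so gcd(969, 232) = 1.

1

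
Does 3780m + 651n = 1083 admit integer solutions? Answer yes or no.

no

gcd(3780, 651) = 21  (3780 = 5*651 + 525, 651 = 1*525 + 126, 525 = 4*126 + 21, 126 = 6*21).
21 does not divide 1083 (remainder 12), so no integer solutions.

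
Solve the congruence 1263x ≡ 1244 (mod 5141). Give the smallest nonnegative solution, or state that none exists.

gcd(5141, 1263) = 1.
1 divides 1244, so solutions exist.
By Bézout, 1263*(1213) + 5141*(-298) = 1.
So 1263*(1213) ≡ 1 (mod 5141); multiply by 1244: x ≡ 1508972 (mod 5141).
Smallest nonnegative: x = 1508972 mod 5141 = 2659.

2659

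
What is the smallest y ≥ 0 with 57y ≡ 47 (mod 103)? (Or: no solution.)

46

gcd(103, 57) = 1  (103 = 1·57 + 46, 57 = 1·46 + 11, 46 = 4·11 + 2, 11 = 5·2 + 1, 2 = 2·1).
1 divides 47, so solutions exist.
Back-substituting, 57·(47) + 103·(-26) = 1.
So 57·(47) ≡ 1 (mod 103); multiply by 47: y ≡ 2209 (mod 103).
Smallest nonnegative: y = 2209 mod 103 = 46.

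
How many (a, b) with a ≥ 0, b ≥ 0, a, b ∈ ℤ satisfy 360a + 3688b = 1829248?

12

gcd(3688, 360) = 8.
By Bézout, 360*(41) + 3688*(-4) = 8.
One solution: (0, 496).
General: a = 0 + 461t, b = 496 - 45t.
a ≥ 0 ⇒ t ≥ 0; b ≥ 0 ⇒ t ≤ 11. So t ∈ [0, 11]: 12 solutions.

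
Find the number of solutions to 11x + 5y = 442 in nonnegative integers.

gcd(11, 5):
  11 = 2*5 + 1
  5 = 5*1
so gcd(11, 5) = 1.
Back-substitute for Bézout coefficients:
  1 = 11 - 2*5
  ... = 11*(1) + 5*(-2)
Scale by 442: one solution is (442, -884). Reduce x mod 5: (2, 84).
General: x = 2 + 5t, y = 84 - 11t.
x ≥ 0 ⇒ t ≥ 0; y ≥ 0 ⇒ t ≤ 7. So t ∈ [0, 7]: 8 solutions.

8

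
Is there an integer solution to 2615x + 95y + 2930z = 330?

gcd(2615, 95):
  2615 = 27*95 + 50
  95 = 1*50 + 45
  50 = 1*45 + 5
  45 = 9*5
so gcd(2615, 95) = 5.
gcd(5, 2930) = 5.
5 divides 330, so integer solutions exist.

yes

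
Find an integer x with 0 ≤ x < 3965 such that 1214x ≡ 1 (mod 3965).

gcd(3965, 1214):
  3965 = 3·1214 + 323
  1214 = 3·323 + 245
  323 = 1·245 + 78
  245 = 3·78 + 11
  78 = 7·11 + 1
  11 = 11·1
so gcd(3965, 1214) = 1.
Back-substitute for Bézout coefficients:
  1 = 78 - 7·11
  ... = 1214·(-356) + 3965·(109)
So 1214·-356 ≡ 1 (mod 3965), and -356 mod 3965 = 3609.

3609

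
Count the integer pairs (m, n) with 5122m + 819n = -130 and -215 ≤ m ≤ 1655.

gcd(5122, 819) = 13.
By Bézout, 5122×(4) + 819×(-25) = 13.
Particular solution: (23, -144).
General solution: m = 23 + 63t, n = -144 - 394t for integer t.
-215 ≤ 23 + 63t ≤ 1655 gives t ∈ [-3, 25], which is 29 values.

29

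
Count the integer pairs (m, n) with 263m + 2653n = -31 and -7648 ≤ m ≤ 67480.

gcd(2653, 263) = 1  (2653 = 10*263 + 23, 263 = 11*23 + 10, 23 = 2*10 + 3, 10 = 3*3 + 1, 3 = 3*1).
Back-substituting, 263*(807) + 2653*(-80) = 1.
Scale by -31: particular solution (-25017, 2480); reduce m mod 2653: (1513, -150).
General solution: m = 1513 + 2653t, n = -150 - 263t for integer t.
-7648 ≤ 1513 + 2653t ≤ 67480 gives t ∈ [-3, 24], which is 28 values.

28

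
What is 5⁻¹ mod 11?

9

gcd(11, 5):
  11 = 2*5 + 1
  5 = 5*1
so gcd(11, 5) = 1.
Back-substitute for Bézout coefficients:
  1 = 11 - 2*5
  ... = 5*(-2) + 11*(1)
So 5*-2 ≡ 1 (mod 11), and -2 mod 11 = 9.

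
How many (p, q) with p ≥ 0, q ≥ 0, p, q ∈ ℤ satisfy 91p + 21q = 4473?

gcd(91, 21):
  91 = 4·21 + 7
  21 = 3·7
so gcd(91, 21) = 7.
Back-substitute for Bézout coefficients:
  7 = 91 - 4·21
  ... = 91·(1) + 21·(-4)
Scale by 639: one solution is (639, -2556). Reduce p mod 3: (0, 213).
General: p = 0 + 3t, q = 213 - 13t.
p ≥ 0 ⇒ t ≥ 0; q ≥ 0 ⇒ t ≤ 16. So t ∈ [0, 16]: 17 solutions.

17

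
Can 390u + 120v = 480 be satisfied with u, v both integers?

yes

gcd(390, 120) = 30.
30 divides 480, so integer solutions exist.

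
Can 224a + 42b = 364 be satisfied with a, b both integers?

yes

gcd(224, 42) = 14.
14 divides 364, so integer solutions exist.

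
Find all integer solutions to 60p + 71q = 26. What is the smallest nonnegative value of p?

17

gcd(71, 60):
  71 = 1·60 + 11
  60 = 5·11 + 5
  11 = 2·5 + 1
  5 = 5·1
so gcd(71, 60) = 1.
1 divides 26, so solutions exist.
Back-substitute for Bézout coefficients:
  1 = 11 - 2·5
  ... = 60·(-13) + 71·(11)
Scale by 26/1 = 26: (p₀, q₀) = (-338, 286).
General solution: p = -338 + 71t, q = 286 - 60t for integer t.
p ≥ 0: smallest is -338 mod 71 = 17 (at t = 5), with q = -14.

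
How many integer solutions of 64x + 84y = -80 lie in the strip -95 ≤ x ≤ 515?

gcd(84, 64) = 4.
By Bézout, 64*(4) + 84*(-3) = 4.
Particular solution: (4, -4).
General solution: x = 4 + 21t, y = -4 - 16t for integer t.
-95 ≤ 4 + 21t ≤ 515 gives t ∈ [-4, 24], which is 29 values.

29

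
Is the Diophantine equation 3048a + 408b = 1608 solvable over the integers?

yes

gcd(3048, 408) = 24.
24 divides 1608, so integer solutions exist.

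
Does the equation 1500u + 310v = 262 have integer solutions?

no

gcd(1500, 310) = 10.
10 does not divide 262 (remainder 2), so no integer solutions.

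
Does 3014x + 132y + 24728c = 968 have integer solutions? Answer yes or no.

yes

gcd(3014, 132) = 22  (3014 = 22·132 + 110, 132 = 1·110 + 22, 110 = 5·22).
gcd(22, 24728) = 22.
22 divides 968, so integer solutions exist.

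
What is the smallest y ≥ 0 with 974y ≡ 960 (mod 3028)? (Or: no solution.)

gcd(3028, 974):
  3028 = 3*974 + 106
  974 = 9*106 + 20
  106 = 5*20 + 6
  20 = 3*6 + 2
  6 = 3*2
so gcd(3028, 974) = 2.
2 divides 960, so solutions exist.
Back-substitute for Bézout coefficients:
  2 = 20 - 3*6
  ... = 974*(457) + 3028*(-147)
So 974*(457) ≡ 2 (mod 3028); multiply by 480: y ≡ 219360 (mod 1514).
Smallest nonnegative: y = 219360 mod 1514 = 1344.

1344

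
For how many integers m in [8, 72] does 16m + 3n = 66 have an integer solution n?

gcd(16, 3) = 1.
By Bézout, 16·(1) + 3·(-5) = 1.
Particular solution: (0, 22).
General solution: m = 0 + 3t, n = 22 - 16t for integer t.
8 ≤ 0 + 3t ≤ 72 gives t ∈ [3, 24], which is 22 values.

22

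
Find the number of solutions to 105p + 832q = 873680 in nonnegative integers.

gcd(832, 105) = 1.
By Bézout, 105*(-103) + 832*(13) = 1.
One solution: (80, 1040).
General: p = 80 + 832t, q = 1040 - 105t.
p ≥ 0 ⇒ t ≥ 0; q ≥ 0 ⇒ t ≤ 9. So t ∈ [0, 9]: 10 solutions.

10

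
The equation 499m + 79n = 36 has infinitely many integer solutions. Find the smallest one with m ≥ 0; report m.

52

gcd(499, 79) = 1  (499 = 6*79 + 25, 79 = 3*25 + 4, 25 = 6*4 + 1, 4 = 4*1).
1 divides 36, so solutions exist.
Back-substituting, 499*(19) + 79*(-120) = 1.
Scale by 36/1 = 36: (m₀, n₀) = (684, -4320).
General solution: m = 684 + 79t, n = -4320 - 499t for integer t.
m ≥ 0: smallest is 684 mod 79 = 52 (at t = -8), with n = -328.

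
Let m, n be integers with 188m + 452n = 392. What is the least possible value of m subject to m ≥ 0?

67

gcd(452, 188):
  452 = 2·188 + 76
  188 = 2·76 + 36
  76 = 2·36 + 4
  36 = 9·4
so gcd(452, 188) = 4.
4 divides 392, so solutions exist.
Back-substitute for Bézout coefficients:
  4 = 76 - 2·36
  ... = 188·(-12) + 452·(5)
Scale by 392/4 = 98: (m₀, n₀) = (-1176, 490).
General solution: m = -1176 + 113t, n = 490 - 47t for integer t.
m ≥ 0: smallest is -1176 mod 113 = 67 (at t = 11), with n = -27.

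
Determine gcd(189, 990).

9

gcd(990, 189):
  990 = 5×189 + 45
  189 = 4×45 + 9
  45 = 5×9
so gcd(990, 189) = 9.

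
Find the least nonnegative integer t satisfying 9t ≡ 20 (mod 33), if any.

gcd(33, 9) = 3  (33 = 3×9 + 6, 9 = 1×6 + 3, 6 = 2×3).
3 does not divide 20, so the congruence has no solution.

no solution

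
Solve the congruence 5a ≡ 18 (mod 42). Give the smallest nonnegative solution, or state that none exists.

12

gcd(42, 5) = 1  (42 = 8*5 + 2, 5 = 2*2 + 1, 2 = 2*1).
1 divides 18, so solutions exist.
Back-substituting, 5*(17) + 42*(-2) = 1.
So 5*(17) ≡ 1 (mod 42); multiply by 18: a ≡ 306 (mod 42).
Smallest nonnegative: a = 306 mod 42 = 12.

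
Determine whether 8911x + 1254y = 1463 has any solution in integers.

gcd(8911, 1254) = 19.
19 divides 1463, so integer solutions exist.

yes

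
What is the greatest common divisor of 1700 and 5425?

25

gcd(5425, 1700):
  5425 = 3·1700 + 325
  1700 = 5·325 + 75
  325 = 4·75 + 25
  75 = 3·25
so gcd(5425, 1700) = 25.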